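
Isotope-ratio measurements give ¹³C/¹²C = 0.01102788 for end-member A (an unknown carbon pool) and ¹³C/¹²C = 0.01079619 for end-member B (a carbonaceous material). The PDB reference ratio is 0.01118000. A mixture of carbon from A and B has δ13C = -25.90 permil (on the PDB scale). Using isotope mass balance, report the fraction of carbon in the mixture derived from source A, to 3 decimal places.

0.407

δ_A = (0.01102788/0.01118000 − 1)×1000 = (0.986394 − 1)×1000 = -13.606 permil
δ_B = (0.01079619/0.01118000 − 1)×1000 = (0.965670 − 1)×1000 = -34.330 permil
f_A = (δ_mix − δ_B)/(δ_A − δ_B) = (-25.90 − (-34.330))/(-13.606 − (-34.330))
f_A = 8.430 / 20.724 = 0.4068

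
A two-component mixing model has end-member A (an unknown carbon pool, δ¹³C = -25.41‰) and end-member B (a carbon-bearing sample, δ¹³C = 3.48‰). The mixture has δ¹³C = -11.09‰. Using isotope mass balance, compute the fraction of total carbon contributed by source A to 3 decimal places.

0.504

δ_mix = f_A·δ_A + (1 − f_A)·δ_B  ⇒  f_A = (δ_mix − δ_B)/(δ_A − δ_B)
f_A = (-11.09 − (3.48)) / (-25.41 − (3.48))
f_A = -14.57 / -28.89 = 0.5043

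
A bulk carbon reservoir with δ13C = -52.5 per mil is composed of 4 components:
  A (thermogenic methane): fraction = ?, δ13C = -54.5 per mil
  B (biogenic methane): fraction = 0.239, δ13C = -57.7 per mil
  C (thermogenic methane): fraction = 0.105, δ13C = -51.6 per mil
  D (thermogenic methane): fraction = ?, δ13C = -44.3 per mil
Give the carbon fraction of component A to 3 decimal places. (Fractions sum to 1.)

Let f_A and f_D be the unknown fractions; fractions sum to 1 so f_A + f_D = 0.656.
Mass balance: Σ fᵢ·δᵢ = δ_bulk ⇒ f_A·(-54.5) + f_D·(-44.3) = -52.5 − (-19.208) = -33.292
Substitute f_D = 0.656 − f_A:
f_A·(-54.5 − -44.3) = -33.292 − 0.656×(-44.3) = -4.231
f_A = -4.231 / -10.2 = 0.4148

0.415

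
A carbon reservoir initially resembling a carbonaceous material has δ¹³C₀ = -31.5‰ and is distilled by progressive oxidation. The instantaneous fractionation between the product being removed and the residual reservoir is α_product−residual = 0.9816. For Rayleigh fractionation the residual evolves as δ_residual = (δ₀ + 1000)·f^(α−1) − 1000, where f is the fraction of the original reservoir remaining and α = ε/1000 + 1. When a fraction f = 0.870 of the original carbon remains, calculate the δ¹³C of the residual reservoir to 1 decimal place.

Rayleigh residual: δ_res = (δ₀ + 1000)·f^(α−1) − 1000
α − 1 = -0.01840
f^(α−1) = 0.870^(-0.01840) = 1.002566
δ_res = (-31.5 + 1000) × 1.002566 − 1000 = 970.985 − 1000 = -29.02‰

-29.0‰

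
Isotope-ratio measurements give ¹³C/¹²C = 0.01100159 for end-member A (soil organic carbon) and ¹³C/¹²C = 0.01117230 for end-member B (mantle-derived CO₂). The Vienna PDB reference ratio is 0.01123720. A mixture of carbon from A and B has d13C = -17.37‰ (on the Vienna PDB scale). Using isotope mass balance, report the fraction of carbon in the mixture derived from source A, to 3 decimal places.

0.763

δ_A = (0.01100159/0.01123720 − 1)×1000 = (0.979033 − 1)×1000 = -20.967‰
δ_B = (0.01117230/0.01123720 − 1)×1000 = (0.994225 − 1)×1000 = -5.775‰
f_A = (δ_mix − δ_B)/(δ_A − δ_B) = (-17.37 − (-5.775))/(-20.967 − (-5.775))
f_A = -11.595 / -15.192 = 0.7632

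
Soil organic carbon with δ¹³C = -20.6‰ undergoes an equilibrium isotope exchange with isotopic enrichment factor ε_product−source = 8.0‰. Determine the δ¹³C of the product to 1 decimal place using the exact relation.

Exactly, δ_product = (δ_source + 1000)·(ε/1000 + 1) − 1000.
δ_product = (-20.6 + 1000) × (8.0/1000 + 1) − 1000
δ_product = -12.76‰

-12.8‰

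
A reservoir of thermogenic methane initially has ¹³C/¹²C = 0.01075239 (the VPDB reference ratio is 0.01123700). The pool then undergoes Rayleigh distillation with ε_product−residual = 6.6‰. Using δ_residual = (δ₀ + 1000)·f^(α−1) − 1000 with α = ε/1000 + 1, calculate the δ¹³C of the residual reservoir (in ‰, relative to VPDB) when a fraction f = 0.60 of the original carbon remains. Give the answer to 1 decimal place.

δ₀ = (0.01075239/0.01123700 − 1)×1000 = (0.956874 − 1)×1000 = -43.126‰
α − 1 = ε/1000 = 0.0066
f^(α−1) = 0.60^(0.0066) = 0.996634
δ_res = (-43.126 + 1000) × 0.996634 − 1000 = 953.653 − 1000 = -46.35‰

-46.3‰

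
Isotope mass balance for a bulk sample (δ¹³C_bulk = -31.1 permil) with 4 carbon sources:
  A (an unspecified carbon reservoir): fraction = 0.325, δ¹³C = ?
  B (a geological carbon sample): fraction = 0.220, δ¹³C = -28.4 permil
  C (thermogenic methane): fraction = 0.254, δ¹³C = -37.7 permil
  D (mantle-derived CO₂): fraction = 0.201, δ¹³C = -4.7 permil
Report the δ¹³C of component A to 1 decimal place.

Isotope mass balance: δ_bulk = Σ fᵢ·δᵢ.
-31.1 = 0.325×δ_A + 0.220×(-28.4) + 0.254×(-37.7) + 0.201×(-4.7)
0.325·δ_A = -31.1 − (-16.768) = -14.332
δ_A = -14.332 / 0.325 = -44.10 permil

-44.1 permil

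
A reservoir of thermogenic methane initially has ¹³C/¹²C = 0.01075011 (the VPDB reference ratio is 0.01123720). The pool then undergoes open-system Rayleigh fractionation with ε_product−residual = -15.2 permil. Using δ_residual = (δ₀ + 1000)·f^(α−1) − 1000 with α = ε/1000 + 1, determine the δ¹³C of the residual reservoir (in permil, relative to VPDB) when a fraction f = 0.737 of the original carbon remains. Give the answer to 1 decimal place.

δ₀ = (0.01075011/0.01123720 − 1)×1000 = (0.956654 − 1)×1000 = -43.346 permil
α − 1 = ε/1000 = -0.0152
f^(α−1) = 0.737^(-0.0152) = 1.004649
δ_res = (-43.346 + 1000) × 1.004649 − 1000 = 961.102 − 1000 = -38.90 permil

-38.9 permil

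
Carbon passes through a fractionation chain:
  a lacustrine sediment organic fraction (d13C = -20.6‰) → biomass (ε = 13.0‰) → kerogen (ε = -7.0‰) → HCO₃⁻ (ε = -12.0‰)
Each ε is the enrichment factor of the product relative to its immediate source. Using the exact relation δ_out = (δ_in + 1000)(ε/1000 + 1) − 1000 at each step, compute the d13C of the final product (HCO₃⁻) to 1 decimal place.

-26.6‰

step 1: δ = (-20.60 + 1000)·(13.0/1000 + 1) − 1000 = -7.87‰
step 2: δ = (-7.87 + 1000)·(-7.0/1000 + 1) − 1000 = -14.81‰
step 3: δ = (-14.81 + 1000)·(-12.0/1000 + 1) − 1000 = -26.63‰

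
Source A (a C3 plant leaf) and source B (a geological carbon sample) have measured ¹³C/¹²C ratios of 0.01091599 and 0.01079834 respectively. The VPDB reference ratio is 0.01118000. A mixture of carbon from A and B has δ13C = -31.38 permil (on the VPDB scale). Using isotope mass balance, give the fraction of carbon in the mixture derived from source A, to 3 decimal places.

δ_A = (0.01091599/0.01118000 − 1)×1000 = (0.976386 − 1)×1000 = -23.614 permil
δ_B = (0.01079834/0.01118000 − 1)×1000 = (0.965862 − 1)×1000 = -34.138 permil
f_A = (δ_mix − δ_B)/(δ_A − δ_B) = (-31.38 − (-34.138))/(-23.614 − (-34.138))
f_A = 2.758 / 10.523 = 0.2621

0.262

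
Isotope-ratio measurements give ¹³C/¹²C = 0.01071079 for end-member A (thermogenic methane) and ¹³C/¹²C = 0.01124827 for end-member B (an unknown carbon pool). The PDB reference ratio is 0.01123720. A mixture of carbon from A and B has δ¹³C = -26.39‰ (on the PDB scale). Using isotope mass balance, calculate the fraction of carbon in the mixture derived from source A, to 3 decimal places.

0.572

δ_A = (0.01071079/0.01123720 − 1)×1000 = (0.953155 − 1)×1000 = -46.845‰
δ_B = (0.01124827/0.01123720 − 1)×1000 = (1.000985 − 1)×1000 = 0.985‰
f_A = (δ_mix − δ_B)/(δ_A − δ_B) = (-26.39 − (0.985))/(-46.845 − (0.985))
f_A = -27.375 / -47.830 = 0.5723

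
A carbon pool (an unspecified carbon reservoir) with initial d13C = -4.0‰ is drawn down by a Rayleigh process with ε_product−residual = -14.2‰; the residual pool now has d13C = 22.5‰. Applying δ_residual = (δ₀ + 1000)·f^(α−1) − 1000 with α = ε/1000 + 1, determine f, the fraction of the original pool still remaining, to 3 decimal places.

0.157

α − 1 = ε/1000 = -0.0142
(δ_res + 1000)/(δ₀ + 1000) = (22.5 + 1000)/(-4.0 + 1000) = 1022.5/996.0 = 1.026606
f = 1.026606^(1/-0.0142) = exp(ln(1.026606)/-0.0142) = exp(0.02626/-0.0142)
f = exp(-1.8492) = 0.1574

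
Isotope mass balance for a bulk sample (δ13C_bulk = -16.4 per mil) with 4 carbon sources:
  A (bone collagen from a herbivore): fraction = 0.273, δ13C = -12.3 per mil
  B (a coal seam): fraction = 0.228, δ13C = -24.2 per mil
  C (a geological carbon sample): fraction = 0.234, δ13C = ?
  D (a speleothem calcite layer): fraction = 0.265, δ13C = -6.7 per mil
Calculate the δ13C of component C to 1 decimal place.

-24.6 per mil

Isotope mass balance: δ_bulk = Σ fᵢ·δᵢ.
-16.4 = 0.273×(-12.3) + 0.228×(-24.2) + 0.234×δ_C + 0.265×(-6.7)
0.234·δ_C = -16.4 − (-10.651) = -5.749
δ_C = -5.749 / 0.234 = -24.57 per mil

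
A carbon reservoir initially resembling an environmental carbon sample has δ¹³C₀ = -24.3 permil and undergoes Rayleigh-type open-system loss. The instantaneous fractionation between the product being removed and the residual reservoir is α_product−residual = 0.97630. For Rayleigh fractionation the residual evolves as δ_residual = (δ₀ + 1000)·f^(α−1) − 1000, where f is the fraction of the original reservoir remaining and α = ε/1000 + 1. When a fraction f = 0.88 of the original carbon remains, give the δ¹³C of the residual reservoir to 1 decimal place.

Rayleigh residual: δ_res = (δ₀ + 1000)·f^(α−1) − 1000
α − 1 = -0.02370
f^(α−1) = 0.88^(-0.02370) = 1.003034
δ_res = (-24.3 + 1000) × 1.003034 − 1000 = 978.661 − 1000 = -21.34 permil

-21.3 permil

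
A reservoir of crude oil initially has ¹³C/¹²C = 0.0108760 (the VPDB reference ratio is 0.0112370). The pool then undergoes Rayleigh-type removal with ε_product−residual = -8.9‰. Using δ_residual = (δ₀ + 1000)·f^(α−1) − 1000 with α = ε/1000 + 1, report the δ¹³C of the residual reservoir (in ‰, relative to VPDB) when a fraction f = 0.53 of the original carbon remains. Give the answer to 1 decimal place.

-26.6‰

δ₀ = (0.0108760/0.0112370 − 1)×1000 = (0.967874 − 1)×1000 = -32.126‰
α − 1 = ε/1000 = -0.0089
f^(α−1) = 0.53^(-0.0089) = 1.005666
δ_res = (-32.126 + 1000) × 1.005666 − 1000 = 973.358 − 1000 = -26.64‰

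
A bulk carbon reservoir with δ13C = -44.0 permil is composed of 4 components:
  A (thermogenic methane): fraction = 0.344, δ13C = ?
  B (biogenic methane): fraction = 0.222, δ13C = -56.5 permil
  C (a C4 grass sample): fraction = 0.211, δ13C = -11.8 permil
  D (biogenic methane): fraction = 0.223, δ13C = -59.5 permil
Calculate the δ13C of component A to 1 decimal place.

-45.6 permil

Isotope mass balance: δ_bulk = Σ fᵢ·δᵢ.
-44.0 = 0.344×δ_A + 0.222×(-56.5) + 0.211×(-11.8) + 0.223×(-59.5)
0.344·δ_A = -44.0 − (-28.301) = -15.699
δ_A = -15.699 / 0.344 = -45.64 permil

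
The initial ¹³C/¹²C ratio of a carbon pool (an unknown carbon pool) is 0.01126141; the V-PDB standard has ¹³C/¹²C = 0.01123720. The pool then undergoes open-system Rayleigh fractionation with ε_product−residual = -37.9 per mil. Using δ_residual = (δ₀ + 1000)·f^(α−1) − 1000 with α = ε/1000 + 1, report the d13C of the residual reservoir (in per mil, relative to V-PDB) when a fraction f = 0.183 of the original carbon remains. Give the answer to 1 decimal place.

δ₀ = (0.01126141/0.01123720 − 1)×1000 = (1.002154 − 1)×1000 = 2.154 per mil
α − 1 = ε/1000 = -0.0379
f^(α−1) = 0.183^(-0.0379) = 1.066481
δ_res = (2.154 + 1000) × 1.066481 − 1000 = 1068.779 − 1000 = 68.78 per mil

68.8 per mil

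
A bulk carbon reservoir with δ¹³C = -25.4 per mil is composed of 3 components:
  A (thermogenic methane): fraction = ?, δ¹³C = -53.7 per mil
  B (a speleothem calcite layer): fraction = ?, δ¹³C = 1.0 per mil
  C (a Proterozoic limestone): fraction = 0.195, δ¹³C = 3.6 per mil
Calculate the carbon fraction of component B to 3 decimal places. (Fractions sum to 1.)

Let f_B and f_A be the unknown fractions; fractions sum to 1 so f_B + f_A = 0.805.
Mass balance: Σ fᵢ·δᵢ = δ_bulk ⇒ f_B·(1.0) + f_A·(-53.7) = -25.4 − (0.702) = -26.102
Substitute f_A = 0.805 − f_B:
f_B·(1.0 − -53.7) = -26.102 − 0.805×(-53.7) = 17.127
f_B = 17.127 / 54.7 = 0.3131

0.313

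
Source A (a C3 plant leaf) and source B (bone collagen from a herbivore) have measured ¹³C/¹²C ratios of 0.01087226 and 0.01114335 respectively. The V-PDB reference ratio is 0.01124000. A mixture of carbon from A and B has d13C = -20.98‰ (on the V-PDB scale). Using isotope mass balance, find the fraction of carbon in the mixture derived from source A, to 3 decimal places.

δ_A = (0.01087226/0.01124000 − 1)×1000 = (0.967283 − 1)×1000 = -32.717‰
δ_B = (0.01114335/0.01124000 − 1)×1000 = (0.991401 − 1)×1000 = -8.599‰
f_A = (δ_mix − δ_B)/(δ_A − δ_B) = (-20.98 − (-8.599))/(-32.717 − (-8.599))
f_A = -12.381 / -24.118 = 0.5134

0.513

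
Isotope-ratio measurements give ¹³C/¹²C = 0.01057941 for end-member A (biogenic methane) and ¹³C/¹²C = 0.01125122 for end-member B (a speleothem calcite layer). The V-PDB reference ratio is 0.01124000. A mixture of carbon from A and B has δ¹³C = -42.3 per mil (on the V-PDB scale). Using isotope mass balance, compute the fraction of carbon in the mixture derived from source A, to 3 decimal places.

0.724

δ_A = (0.01057941/0.01124000 − 1)×1000 = (0.941229 − 1)×1000 = -58.771 per mil
δ_B = (0.01125122/0.01124000 − 1)×1000 = (1.000998 − 1)×1000 = 0.998 per mil
f_A = (δ_mix − δ_B)/(δ_A − δ_B) = (-42.3 − (0.998))/(-58.771 − (0.998))
f_A = -43.298 / -59.770 = 0.7244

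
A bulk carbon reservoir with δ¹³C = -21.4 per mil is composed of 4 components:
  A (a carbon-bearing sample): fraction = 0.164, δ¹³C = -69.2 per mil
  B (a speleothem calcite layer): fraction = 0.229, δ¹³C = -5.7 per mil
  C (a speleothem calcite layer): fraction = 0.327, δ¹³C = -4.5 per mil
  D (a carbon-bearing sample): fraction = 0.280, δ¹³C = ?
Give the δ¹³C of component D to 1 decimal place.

-26.0 per mil

Isotope mass balance: δ_bulk = Σ fᵢ·δᵢ.
-21.4 = 0.164×(-69.2) + 0.229×(-5.7) + 0.327×(-4.5) + 0.280×δ_D
0.280·δ_D = -21.4 − (-14.126) = -7.274
δ_D = -7.274 / 0.280 = -25.98 per mil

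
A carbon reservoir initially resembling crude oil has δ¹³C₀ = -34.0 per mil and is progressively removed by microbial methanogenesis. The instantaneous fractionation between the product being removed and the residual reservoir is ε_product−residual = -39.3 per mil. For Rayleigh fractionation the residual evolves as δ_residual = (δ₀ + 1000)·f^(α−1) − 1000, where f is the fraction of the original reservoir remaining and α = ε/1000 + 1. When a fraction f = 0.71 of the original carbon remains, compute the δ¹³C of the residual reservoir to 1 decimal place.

-20.9 per mil

Rayleigh residual: δ_res = (δ₀ + 1000)·f^(α−1) − 1000
α = ε/1000 + 1 = 0.96070, so α − 1 = -0.03930
f^(α−1) = 0.71^(-0.03930) = 1.013551
δ_res = (-34.0 + 1000) × 1.013551 − 1000 = 979.090 − 1000 = -20.91 per mil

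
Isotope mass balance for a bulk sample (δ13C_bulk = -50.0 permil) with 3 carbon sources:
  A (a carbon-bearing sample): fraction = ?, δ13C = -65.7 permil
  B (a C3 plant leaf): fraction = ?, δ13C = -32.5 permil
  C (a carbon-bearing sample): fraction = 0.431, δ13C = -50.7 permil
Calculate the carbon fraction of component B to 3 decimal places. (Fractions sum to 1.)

Let f_B and f_A be the unknown fractions; fractions sum to 1 so f_B + f_A = 0.569.
Mass balance: Σ fᵢ·δᵢ = δ_bulk ⇒ f_B·(-32.5) + f_A·(-65.7) = -50.0 − (-21.852) = -28.148
Substitute f_A = 0.569 − f_B:
f_B·(-32.5 − -65.7) = -28.148 − 0.569×(-65.7) = 9.235
f_B = 9.235 / 33.2 = 0.2782

0.278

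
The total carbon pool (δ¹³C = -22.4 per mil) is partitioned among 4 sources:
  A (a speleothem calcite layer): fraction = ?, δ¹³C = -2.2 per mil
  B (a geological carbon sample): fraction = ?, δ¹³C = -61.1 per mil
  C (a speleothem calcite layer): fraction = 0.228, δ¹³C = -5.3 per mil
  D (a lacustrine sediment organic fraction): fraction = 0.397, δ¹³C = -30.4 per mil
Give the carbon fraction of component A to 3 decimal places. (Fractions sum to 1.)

Let f_A and f_B be the unknown fractions; fractions sum to 1 so f_A + f_B = 0.375.
Mass balance: Σ fᵢ·δᵢ = δ_bulk ⇒ f_A·(-2.2) + f_B·(-61.1) = -22.4 − (-13.277) = -9.123
Substitute f_B = 0.375 − f_A:
f_A·(-2.2 − -61.1) = -9.123 − 0.375×(-61.1) = 13.790
f_A = 13.790 / 58.9 = 0.2341

0.234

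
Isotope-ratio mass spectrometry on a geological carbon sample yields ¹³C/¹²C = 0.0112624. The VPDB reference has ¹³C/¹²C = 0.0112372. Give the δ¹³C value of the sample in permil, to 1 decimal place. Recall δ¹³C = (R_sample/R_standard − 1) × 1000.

δ¹³C = (R_sample / R_standard − 1) × 1000
R_sample / R_standard = 0.0112624 / 0.0112372 = 1.002243
δ¹³C = (1.002243 − 1) × 1000 = 2.24 permil

2.2 permil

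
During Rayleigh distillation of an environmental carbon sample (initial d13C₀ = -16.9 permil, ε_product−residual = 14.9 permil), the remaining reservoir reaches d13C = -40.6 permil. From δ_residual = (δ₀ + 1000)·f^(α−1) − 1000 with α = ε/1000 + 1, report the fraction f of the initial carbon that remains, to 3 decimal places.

0.194

α − 1 = ε/1000 = 0.0149
(δ_res + 1000)/(δ₀ + 1000) = (-40.6 + 1000)/(-16.9 + 1000) = 959.4/983.1 = 0.975893
f = 0.975893^(1/0.0149) = exp(ln(0.975893)/0.0149) = exp(-0.02440/0.0149)
f = exp(-1.6378) = 0.1944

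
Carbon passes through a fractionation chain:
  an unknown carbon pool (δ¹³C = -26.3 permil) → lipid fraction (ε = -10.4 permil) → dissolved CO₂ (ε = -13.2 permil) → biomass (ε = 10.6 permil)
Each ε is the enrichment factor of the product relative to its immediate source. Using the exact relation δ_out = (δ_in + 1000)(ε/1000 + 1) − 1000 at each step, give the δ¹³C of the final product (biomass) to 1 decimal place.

step 1: δ = (-26.30 + 1000)·(-10.4/1000 + 1) − 1000 = -36.43 permil
step 2: δ = (-36.43 + 1000)·(-13.2/1000 + 1) − 1000 = -49.15 permil
step 3: δ = (-49.15 + 1000)·(10.6/1000 + 1) − 1000 = -39.07 permil

-39.1 permil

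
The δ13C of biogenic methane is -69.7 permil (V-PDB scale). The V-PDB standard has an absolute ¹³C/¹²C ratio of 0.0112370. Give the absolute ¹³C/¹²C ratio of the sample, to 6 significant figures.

0.0104538

R_sample = R_standard × (δ13C/1000 + 1)
R_sample = 0.0112370 × (-69.7/1000 + 1) = 0.0112370 × 0.930300
R_sample = 0.0104538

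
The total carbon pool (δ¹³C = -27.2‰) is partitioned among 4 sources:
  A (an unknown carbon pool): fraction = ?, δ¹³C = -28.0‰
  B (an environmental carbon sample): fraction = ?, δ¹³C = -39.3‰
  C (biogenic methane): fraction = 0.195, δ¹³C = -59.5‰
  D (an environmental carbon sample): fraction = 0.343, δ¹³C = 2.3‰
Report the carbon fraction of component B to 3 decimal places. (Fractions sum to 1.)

Let f_B and f_A be the unknown fractions; fractions sum to 1 so f_B + f_A = 0.462.
Mass balance: Σ fᵢ·δᵢ = δ_bulk ⇒ f_B·(-39.3) + f_A·(-28.0) = -27.2 − (-10.814) = -16.386
Substitute f_A = 0.462 − f_B:
f_B·(-39.3 − -28.0) = -16.386 − 0.462×(-28.0) = -3.450
f_B = -3.450 / -11.3 = 0.3053

0.305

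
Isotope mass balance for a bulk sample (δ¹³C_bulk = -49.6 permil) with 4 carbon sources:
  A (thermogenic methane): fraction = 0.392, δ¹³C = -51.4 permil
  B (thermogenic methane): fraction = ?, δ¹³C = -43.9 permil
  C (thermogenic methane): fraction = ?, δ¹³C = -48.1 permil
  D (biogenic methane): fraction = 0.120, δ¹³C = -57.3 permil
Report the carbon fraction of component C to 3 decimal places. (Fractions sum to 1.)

0.274

Let f_C and f_B be the unknown fractions; fractions sum to 1 so f_C + f_B = 0.488.
Mass balance: Σ fᵢ·δᵢ = δ_bulk ⇒ f_C·(-48.1) + f_B·(-43.9) = -49.6 − (-27.025) = -22.575
Substitute f_B = 0.488 − f_C:
f_C·(-48.1 − -43.9) = -22.575 − 0.488×(-43.9) = -1.152
f_C = -1.152 / -4.2 = 0.2743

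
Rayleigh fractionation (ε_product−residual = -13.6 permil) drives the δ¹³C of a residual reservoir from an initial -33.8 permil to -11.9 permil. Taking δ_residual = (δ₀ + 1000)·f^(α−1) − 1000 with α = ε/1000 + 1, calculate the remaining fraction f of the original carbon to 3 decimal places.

α − 1 = ε/1000 = -0.0136
(δ_res + 1000)/(δ₀ + 1000) = (-11.9 + 1000)/(-33.8 + 1000) = 988.1/966.2 = 1.022666
f = 1.022666^(1/-0.0136) = exp(ln(1.022666)/-0.0136) = exp(0.02241/-0.0136)
f = exp(-1.6480) = 0.1924

0.192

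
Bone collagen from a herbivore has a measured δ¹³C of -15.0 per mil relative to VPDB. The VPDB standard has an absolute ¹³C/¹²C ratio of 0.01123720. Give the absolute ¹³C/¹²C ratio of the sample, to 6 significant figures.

0.0110686

R_sample = R_standard × (δ¹³C/1000 + 1)
R_sample = 0.01123720 × (-15.0/1000 + 1) = 0.01123720 × 0.985000
R_sample = 0.0110686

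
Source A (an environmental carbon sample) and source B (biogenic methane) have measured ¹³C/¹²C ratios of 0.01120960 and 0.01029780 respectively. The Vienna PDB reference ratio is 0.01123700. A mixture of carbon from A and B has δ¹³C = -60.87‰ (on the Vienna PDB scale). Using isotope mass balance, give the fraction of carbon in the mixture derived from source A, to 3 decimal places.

δ_A = (0.01120960/0.01123700 − 1)×1000 = (0.997562 − 1)×1000 = -2.438‰
δ_B = (0.01029780/0.01123700 − 1)×1000 = (0.916419 − 1)×1000 = -83.581‰
f_A = (δ_mix − δ_B)/(δ_A − δ_B) = (-60.87 − (-83.581))/(-2.438 − (-83.581))
f_A = 22.711 / 81.143 = 0.2799

0.280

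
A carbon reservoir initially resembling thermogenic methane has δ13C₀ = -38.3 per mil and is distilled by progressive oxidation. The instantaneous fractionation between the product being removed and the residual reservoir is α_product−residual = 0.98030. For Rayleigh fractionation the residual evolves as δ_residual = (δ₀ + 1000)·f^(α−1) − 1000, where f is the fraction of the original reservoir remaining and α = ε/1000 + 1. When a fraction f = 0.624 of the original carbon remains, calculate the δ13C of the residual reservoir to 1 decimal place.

Rayleigh residual: δ_res = (δ₀ + 1000)·f^(α−1) − 1000
α − 1 = -0.01970
f^(α−1) = 0.624^(-0.01970) = 1.009334
δ_res = (-38.3 + 1000) × 1.009334 − 1000 = 970.676 − 1000 = -29.32 per mil

-29.3 per mil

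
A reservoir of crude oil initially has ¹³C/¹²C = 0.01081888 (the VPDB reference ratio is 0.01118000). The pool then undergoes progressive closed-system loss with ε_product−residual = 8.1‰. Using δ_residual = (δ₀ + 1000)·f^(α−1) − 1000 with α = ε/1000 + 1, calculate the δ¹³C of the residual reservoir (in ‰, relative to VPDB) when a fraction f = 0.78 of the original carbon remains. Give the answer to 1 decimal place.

-34.2‰

δ₀ = (0.01081888/0.01118000 − 1)×1000 = (0.967699 − 1)×1000 = -32.301‰
α − 1 = ε/1000 = 0.0081
f^(α−1) = 0.78^(0.0081) = 0.997989
δ_res = (-32.301 + 1000) × 0.997989 − 1000 = 965.754 − 1000 = -34.25‰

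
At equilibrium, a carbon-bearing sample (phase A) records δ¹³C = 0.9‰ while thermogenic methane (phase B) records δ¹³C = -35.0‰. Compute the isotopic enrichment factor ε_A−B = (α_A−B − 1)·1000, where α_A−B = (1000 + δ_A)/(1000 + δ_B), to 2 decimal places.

37.20‰

α_A−B = (1000 + 0.9) / (1000 + -35.0) = 1000.9 / 965.0 = 1.037202
ε_A−B = (1.037202 − 1) × 1000 = 37.202‰
(The approximation ε ≈ δ_A − δ_B would give 35.9‰.)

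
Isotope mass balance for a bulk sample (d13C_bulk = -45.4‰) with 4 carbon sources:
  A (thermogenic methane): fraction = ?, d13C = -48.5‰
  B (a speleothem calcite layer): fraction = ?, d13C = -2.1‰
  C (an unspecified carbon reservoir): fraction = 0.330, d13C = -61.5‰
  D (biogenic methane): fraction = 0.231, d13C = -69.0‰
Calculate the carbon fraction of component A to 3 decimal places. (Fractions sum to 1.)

0.178

Let f_A and f_B be the unknown fractions; fractions sum to 1 so f_A + f_B = 0.439.
Mass balance: Σ fᵢ·δᵢ = δ_bulk ⇒ f_A·(-48.5) + f_B·(-2.1) = -45.4 − (-36.234) = -9.166
Substitute f_B = 0.439 − f_A:
f_A·(-48.5 − -2.1) = -9.166 − 0.439×(-2.1) = -8.244
f_A = -8.244 / -46.4 = 0.1777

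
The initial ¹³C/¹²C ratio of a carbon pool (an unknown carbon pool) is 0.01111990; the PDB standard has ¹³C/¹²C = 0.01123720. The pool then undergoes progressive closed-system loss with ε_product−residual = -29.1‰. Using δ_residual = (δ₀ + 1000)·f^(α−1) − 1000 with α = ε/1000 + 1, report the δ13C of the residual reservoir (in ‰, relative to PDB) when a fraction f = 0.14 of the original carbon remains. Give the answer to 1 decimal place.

δ₀ = (0.01111990/0.01123720 − 1)×1000 = (0.989561 − 1)×1000 = -10.439‰
α − 1 = ε/1000 = -0.0291
f^(α−1) = 0.14^(-0.0291) = 1.058882
δ_res = (-10.439 + 1000) × 1.058882 − 1000 = 1047.829 − 1000 = 47.83‰

47.8‰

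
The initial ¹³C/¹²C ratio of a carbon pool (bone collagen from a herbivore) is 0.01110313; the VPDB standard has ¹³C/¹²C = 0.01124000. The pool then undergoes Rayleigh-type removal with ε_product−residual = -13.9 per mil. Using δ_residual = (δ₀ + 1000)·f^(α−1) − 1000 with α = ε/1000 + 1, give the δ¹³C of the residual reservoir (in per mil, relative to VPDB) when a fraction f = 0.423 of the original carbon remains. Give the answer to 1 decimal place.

-0.3 per mil

δ₀ = (0.01110313/0.01124000 − 1)×1000 = (0.987823 − 1)×1000 = -12.177 per mil
α − 1 = ε/1000 = -0.0139
f^(α−1) = 0.423^(-0.0139) = 1.012031
δ_res = (-12.177 + 1000) × 1.012031 − 1000 = 999.708 − 1000 = -0.29 per mil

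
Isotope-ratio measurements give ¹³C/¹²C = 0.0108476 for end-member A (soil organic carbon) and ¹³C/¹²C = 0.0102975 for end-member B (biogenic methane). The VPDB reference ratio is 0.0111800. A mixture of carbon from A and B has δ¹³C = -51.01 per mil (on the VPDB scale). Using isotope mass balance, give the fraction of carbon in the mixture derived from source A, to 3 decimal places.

0.568

δ_A = (0.0108476/0.0111800 − 1)×1000 = (0.970268 − 1)×1000 = -29.732 per mil
δ_B = (0.0102975/0.0111800 − 1)×1000 = (0.921064 − 1)×1000 = -78.936 per mil
f_A = (δ_mix − δ_B)/(δ_A − δ_B) = (-51.01 − (-78.936))/(-29.732 − (-78.936))
f_A = 27.926 / 49.204 = 0.5675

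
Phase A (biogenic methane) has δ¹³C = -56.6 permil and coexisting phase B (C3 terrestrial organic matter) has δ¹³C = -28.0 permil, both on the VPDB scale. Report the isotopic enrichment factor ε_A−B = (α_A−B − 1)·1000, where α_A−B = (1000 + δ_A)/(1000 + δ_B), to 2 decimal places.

-29.42 permil

α_A−B = (1000 + -56.6) / (1000 + -28.0) = 943.4 / 972.0 = 0.970576
ε_A−B = (0.970576 − 1) × 1000 = -29.424 permil
(The approximation ε ≈ δ_A − δ_B would give -28.6 permil.)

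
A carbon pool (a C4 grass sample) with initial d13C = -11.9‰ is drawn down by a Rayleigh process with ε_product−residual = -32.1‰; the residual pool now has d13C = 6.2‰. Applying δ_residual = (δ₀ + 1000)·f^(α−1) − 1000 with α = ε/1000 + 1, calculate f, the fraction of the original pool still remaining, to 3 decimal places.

α − 1 = ε/1000 = -0.0321
(δ_res + 1000)/(δ₀ + 1000) = (6.2 + 1000)/(-11.9 + 1000) = 1006.2/988.1 = 1.018318
f = 1.018318^(1/-0.0321) = exp(ln(1.018318)/-0.0321) = exp(0.01815/-0.0321)
f = exp(-0.5655) = 0.5681

0.568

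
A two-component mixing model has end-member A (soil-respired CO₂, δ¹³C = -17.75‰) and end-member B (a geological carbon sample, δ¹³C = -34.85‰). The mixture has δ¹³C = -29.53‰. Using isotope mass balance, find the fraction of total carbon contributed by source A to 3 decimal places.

δ_mix = f_A·δ_A + (1 − f_A)·δ_B  ⇒  f_A = (δ_mix − δ_B)/(δ_A − δ_B)
f_A = (-29.53 − (-34.85)) / (-17.75 − (-34.85))
f_A = 5.32 / 17.10 = 0.3111

0.311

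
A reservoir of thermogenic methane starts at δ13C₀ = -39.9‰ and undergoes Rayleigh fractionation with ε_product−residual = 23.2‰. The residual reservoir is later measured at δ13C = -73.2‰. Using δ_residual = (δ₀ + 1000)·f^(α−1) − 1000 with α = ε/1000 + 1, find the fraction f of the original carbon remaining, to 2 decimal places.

0.22

α − 1 = ε/1000 = 0.0232
(δ_res + 1000)/(δ₀ + 1000) = (-73.2 + 1000)/(-39.9 + 1000) = 926.8/960.1 = 0.965316
f = 0.965316^(1/0.0232) = exp(ln(0.965316)/0.0232) = exp(-0.03530/0.0232)
f = exp(-1.5215) = 0.2184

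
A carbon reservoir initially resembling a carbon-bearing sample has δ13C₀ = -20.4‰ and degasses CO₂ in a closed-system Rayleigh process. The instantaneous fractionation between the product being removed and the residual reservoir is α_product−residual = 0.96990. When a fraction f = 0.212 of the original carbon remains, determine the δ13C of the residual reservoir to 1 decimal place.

26.4‰

Rayleigh residual: δ_res = (δ₀ + 1000)·f^(α−1) − 1000
α − 1 = -0.03010
f^(α−1) = 0.212^(-0.03010) = 1.047797
δ_res = (-20.4 + 1000) × 1.047797 − 1000 = 1026.422 − 1000 = 26.42‰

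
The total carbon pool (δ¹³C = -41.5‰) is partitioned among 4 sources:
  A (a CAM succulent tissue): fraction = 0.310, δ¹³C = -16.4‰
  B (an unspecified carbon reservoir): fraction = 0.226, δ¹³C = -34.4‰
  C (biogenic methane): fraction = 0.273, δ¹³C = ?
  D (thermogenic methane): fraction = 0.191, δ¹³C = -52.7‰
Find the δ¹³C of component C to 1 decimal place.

Isotope mass balance: δ_bulk = Σ fᵢ·δᵢ.
-41.5 = 0.310×(-16.4) + 0.226×(-34.4) + 0.273×δ_C + 0.191×(-52.7)
0.273·δ_C = -41.5 − (-22.924) = -18.576
δ_C = -18.576 / 0.273 = -68.04‰

-68.0‰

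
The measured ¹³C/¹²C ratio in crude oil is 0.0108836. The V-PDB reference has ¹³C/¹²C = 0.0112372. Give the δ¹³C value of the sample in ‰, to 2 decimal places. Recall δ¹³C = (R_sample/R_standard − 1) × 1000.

-31.47‰

δ¹³C = (R_sample / R_standard − 1) × 1000
R_sample / R_standard = 0.0108836 / 0.0112372 = 0.968533
δ¹³C = (0.968533 − 1) × 1000 = -31.467‰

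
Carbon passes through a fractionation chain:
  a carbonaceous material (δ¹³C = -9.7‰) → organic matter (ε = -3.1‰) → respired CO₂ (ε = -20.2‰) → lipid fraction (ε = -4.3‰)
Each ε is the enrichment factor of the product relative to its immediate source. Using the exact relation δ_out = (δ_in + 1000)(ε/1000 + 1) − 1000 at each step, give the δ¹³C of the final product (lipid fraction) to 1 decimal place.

-36.9‰

step 1: δ = (-9.70 + 1000)·(-3.1/1000 + 1) − 1000 = -12.77‰
step 2: δ = (-12.77 + 1000)·(-20.2/1000 + 1) − 1000 = -32.71‰
step 3: δ = (-32.71 + 1000)·(-4.3/1000 + 1) − 1000 = -36.87‰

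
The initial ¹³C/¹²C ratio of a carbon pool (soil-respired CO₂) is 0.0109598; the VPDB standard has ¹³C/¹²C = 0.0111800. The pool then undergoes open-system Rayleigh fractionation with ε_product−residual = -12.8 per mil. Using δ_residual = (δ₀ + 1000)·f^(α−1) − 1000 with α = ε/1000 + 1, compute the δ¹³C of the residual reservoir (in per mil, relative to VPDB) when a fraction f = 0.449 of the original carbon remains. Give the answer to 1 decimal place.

-9.6 per mil

δ₀ = (0.0109598/0.0111800 − 1)×1000 = (0.980304 − 1)×1000 = -19.696 per mil
α − 1 = ε/1000 = -0.0128
f^(α−1) = 0.449^(-0.0128) = 1.010302
δ_res = (-19.696 + 1000) × 1.010302 − 1000 = 990.403 − 1000 = -9.60 per mil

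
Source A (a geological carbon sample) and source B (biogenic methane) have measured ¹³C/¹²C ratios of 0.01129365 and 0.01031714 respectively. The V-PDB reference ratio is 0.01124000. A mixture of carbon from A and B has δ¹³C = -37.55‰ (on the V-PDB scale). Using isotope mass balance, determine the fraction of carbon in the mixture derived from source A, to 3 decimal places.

δ_A = (0.01129365/0.01124000 − 1)×1000 = (1.004773 − 1)×1000 = 4.773‰
δ_B = (0.01031714/0.01124000 − 1)×1000 = (0.917895 − 1)×1000 = -82.105‰
f_A = (δ_mix − δ_B)/(δ_A − δ_B) = (-37.55 − (-82.105))/(4.773 − (-82.105))
f_A = 44.555 / 86.878 = 0.5128

0.513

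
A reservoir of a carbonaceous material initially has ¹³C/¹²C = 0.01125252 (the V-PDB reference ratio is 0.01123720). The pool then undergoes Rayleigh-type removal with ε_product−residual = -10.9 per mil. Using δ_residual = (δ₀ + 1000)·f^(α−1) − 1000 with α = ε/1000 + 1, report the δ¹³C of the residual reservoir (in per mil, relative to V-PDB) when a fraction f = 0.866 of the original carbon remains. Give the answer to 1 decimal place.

2.9 per mil

δ₀ = (0.01125252/0.01123720 − 1)×1000 = (1.001363 − 1)×1000 = 1.363 per mil
α − 1 = ε/1000 = -0.0109
f^(α−1) = 0.866^(-0.0109) = 1.001569
δ_res = (1.363 + 1000) × 1.001569 − 1000 = 1002.935 − 1000 = 2.93 per mil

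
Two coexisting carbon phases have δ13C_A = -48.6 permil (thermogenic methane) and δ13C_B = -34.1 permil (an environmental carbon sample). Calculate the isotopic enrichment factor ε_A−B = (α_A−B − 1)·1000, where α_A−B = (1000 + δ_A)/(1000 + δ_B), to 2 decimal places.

α_A−B = (1000 + -48.6) / (1000 + -34.1) = 951.4 / 965.9 = 0.984988
ε_A−B = (0.984988 − 1) × 1000 = -15.012 permil
(The approximation ε ≈ δ_A − δ_B would give -14.5 permil.)

-15.01 permil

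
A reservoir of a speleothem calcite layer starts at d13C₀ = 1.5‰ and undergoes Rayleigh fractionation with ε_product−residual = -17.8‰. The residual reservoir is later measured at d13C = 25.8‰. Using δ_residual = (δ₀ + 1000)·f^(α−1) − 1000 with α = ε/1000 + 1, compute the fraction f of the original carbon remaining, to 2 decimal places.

α − 1 = ε/1000 = -0.0178
(δ_res + 1000)/(δ₀ + 1000) = (25.8 + 1000)/(1.5 + 1000) = 1025.8/1001.5 = 1.024264
f = 1.024264^(1/-0.0178) = exp(ln(1.024264)/-0.0178) = exp(0.02397/-0.0178)
f = exp(-1.3468) = 0.2601

0.26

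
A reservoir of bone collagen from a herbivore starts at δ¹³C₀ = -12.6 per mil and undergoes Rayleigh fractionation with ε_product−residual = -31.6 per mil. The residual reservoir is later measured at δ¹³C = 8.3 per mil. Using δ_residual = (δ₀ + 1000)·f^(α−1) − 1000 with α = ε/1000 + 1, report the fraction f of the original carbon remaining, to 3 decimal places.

0.515

α − 1 = ε/1000 = -0.0316
(δ_res + 1000)/(δ₀ + 1000) = (8.3 + 1000)/(-12.6 + 1000) = 1008.3/987.4 = 1.021167
f = 1.021167^(1/-0.0316) = exp(ln(1.021167)/-0.0316) = exp(0.02095/-0.0316)
f = exp(-0.6628) = 0.5154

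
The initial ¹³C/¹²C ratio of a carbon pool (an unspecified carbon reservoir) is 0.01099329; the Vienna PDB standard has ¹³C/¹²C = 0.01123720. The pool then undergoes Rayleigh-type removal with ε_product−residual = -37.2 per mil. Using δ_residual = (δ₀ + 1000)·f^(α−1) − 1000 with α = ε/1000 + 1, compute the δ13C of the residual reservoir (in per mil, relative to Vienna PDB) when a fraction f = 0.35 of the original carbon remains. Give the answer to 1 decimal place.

δ₀ = (0.01099329/0.01123720 − 1)×1000 = (0.978294 − 1)×1000 = -21.706 per mil
α − 1 = ε/1000 = -0.0372
f^(α−1) = 0.35^(-0.0372) = 1.039826
δ_res = (-21.706 + 1000) × 1.039826 − 1000 = 1017.256 − 1000 = 17.26 per mil

17.3 per mil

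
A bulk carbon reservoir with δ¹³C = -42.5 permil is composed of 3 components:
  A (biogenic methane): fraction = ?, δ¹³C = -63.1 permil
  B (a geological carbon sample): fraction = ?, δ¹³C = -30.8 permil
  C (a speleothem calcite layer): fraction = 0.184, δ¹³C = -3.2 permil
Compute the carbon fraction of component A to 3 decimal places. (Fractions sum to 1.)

0.519

Let f_A and f_B be the unknown fractions; fractions sum to 1 so f_A + f_B = 0.816.
Mass balance: Σ fᵢ·δᵢ = δ_bulk ⇒ f_A·(-63.1) + f_B·(-30.8) = -42.5 − (-0.589) = -41.911
Substitute f_B = 0.816 − f_A:
f_A·(-63.1 − -30.8) = -41.911 − 0.816×(-30.8) = -16.778
f_A = -16.778 / -32.3 = 0.5195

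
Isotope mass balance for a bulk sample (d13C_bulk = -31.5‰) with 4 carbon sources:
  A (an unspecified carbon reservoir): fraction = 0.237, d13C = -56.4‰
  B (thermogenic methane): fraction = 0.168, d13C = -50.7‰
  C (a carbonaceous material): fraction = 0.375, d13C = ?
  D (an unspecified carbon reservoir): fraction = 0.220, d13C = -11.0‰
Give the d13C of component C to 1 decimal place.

Isotope mass balance: δ_bulk = Σ fᵢ·δᵢ.
-31.5 = 0.237×(-56.4) + 0.168×(-50.7) + 0.375×δ_C + 0.220×(-11.0)
0.375·δ_C = -31.5 − (-24.304) = -7.196
δ_C = -7.196 / 0.375 = -19.19‰

-19.2‰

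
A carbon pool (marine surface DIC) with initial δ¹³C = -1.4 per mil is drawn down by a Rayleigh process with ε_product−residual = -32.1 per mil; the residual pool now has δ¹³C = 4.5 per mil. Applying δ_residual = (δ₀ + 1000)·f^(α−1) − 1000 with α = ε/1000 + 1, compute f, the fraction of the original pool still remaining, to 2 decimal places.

0.83

α − 1 = ε/1000 = -0.0321
(δ_res + 1000)/(δ₀ + 1000) = (4.5 + 1000)/(-1.4 + 1000) = 1004.5/998.6 = 1.005908
f = 1.005908^(1/-0.0321) = exp(ln(1.005908)/-0.0321) = exp(0.00589/-0.0321)
f = exp(-0.1835) = 0.8323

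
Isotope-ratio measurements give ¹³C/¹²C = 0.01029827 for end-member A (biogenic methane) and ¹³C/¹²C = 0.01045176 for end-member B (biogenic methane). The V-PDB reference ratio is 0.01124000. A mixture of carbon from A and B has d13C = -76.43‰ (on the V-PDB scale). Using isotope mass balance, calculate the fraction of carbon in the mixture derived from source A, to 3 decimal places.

0.461

δ_A = (0.01029827/0.01124000 − 1)×1000 = (0.916216 − 1)×1000 = -83.784‰
δ_B = (0.01045176/0.01124000 − 1)×1000 = (0.929872 − 1)×1000 = -70.128‰
f_A = (δ_mix − δ_B)/(δ_A − δ_B) = (-76.43 − (-70.128))/(-83.784 − (-70.128))
f_A = -6.302 / -13.656 = 0.4615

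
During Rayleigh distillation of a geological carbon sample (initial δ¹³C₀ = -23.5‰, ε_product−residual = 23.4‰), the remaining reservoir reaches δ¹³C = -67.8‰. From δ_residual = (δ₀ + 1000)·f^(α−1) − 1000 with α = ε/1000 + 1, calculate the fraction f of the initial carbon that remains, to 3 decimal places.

0.138

α − 1 = ε/1000 = 0.0234
(δ_res + 1000)/(δ₀ + 1000) = (-67.8 + 1000)/(-23.5 + 1000) = 932.2/976.5 = 0.954634
f = 0.954634^(1/0.0234) = exp(ln(0.954634)/0.0234) = exp(-0.04643/0.0234)
f = exp(-1.9841) = 0.1375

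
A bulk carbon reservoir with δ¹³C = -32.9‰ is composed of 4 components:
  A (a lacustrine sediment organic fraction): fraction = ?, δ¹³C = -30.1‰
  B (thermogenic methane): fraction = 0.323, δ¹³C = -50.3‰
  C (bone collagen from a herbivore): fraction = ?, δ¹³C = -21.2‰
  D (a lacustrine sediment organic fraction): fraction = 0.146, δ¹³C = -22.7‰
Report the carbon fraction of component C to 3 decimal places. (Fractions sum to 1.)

0.297

Let f_C and f_A be the unknown fractions; fractions sum to 1 so f_C + f_A = 0.531.
Mass balance: Σ fᵢ·δᵢ = δ_bulk ⇒ f_C·(-21.2) + f_A·(-30.1) = -32.9 − (-19.561) = -13.339
Substitute f_A = 0.531 − f_C:
f_C·(-21.2 − -30.1) = -13.339 − 0.531×(-30.1) = 2.644
f_C = 2.644 / 8.9 = 0.2971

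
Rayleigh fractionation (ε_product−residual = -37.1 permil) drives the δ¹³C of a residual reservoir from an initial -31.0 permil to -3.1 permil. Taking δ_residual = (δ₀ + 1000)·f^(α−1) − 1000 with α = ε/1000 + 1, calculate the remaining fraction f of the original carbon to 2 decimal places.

0.47

α − 1 = ε/1000 = -0.0371
(δ_res + 1000)/(δ₀ + 1000) = (-3.1 + 1000)/(-31.0 + 1000) = 996.9/969.0 = 1.028793
f = 1.028793^(1/-0.0371) = exp(ln(1.028793)/-0.0371) = exp(0.02839/-0.0371)
f = exp(-0.7651) = 0.4653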